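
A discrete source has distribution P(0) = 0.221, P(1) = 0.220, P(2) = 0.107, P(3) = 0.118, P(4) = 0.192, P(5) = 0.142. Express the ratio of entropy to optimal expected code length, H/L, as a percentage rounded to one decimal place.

98.8%

Entropy H = −Σ p log₂ p ≈ 2.5277 bits.
Huffman merges: 107/1000+59/500→9/40; 71/500+24/125→167/500; 11/50+221/1000→441/1000; 9/40+167/500→559/1000; 441/1000+559/1000→1. L = 2559/1000 ≈ 2.5590.
Efficiency = H/L = 2.5277/2.5590 = 98.8%.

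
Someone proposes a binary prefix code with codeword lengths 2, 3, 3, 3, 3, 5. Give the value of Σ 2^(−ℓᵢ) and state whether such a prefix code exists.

0.78125; yes

With common denominator 2^5 = 32: Σ 2^(−ℓᵢ) = 8/32 + 4/32 + 4/32 + 4/32 + 4/32 + 1/32 = 25/32 = 0.78125.
Kraft's inequality requires Σ ≤ 1; here Σ = 0.78125 ≤ 1, so such a prefix code exists.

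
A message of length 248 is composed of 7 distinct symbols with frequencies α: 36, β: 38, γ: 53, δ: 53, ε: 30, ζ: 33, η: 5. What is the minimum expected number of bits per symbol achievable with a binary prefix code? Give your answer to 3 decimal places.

Probabilities are the counts divided by 248.
Repeatedly combine the two least-probable nodes; the expected code length is the sum of the merged weights.
merge 5/248 + 15/124 → 35/248
merge 33/248 + 35/248 → 17/62
merge 9/62 + 19/124 → 37/124
merge 53/248 + 53/248 → 53/124
merge 17/62 + 37/124 → 71/124
merge 53/124 + 71/124 → 1
L = 35/248 + 17/62 + 37/124 + 53/124 + 71/124 + 1 = 673/248 ≈ 2.714 bits/symbol.

2.714 bits/symbol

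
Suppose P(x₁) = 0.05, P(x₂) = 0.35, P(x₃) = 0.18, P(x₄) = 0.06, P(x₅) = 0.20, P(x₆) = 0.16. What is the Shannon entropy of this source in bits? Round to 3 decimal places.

2.322 bits

H = −Σ pᵢ log₂ pᵢ.
−0.05·log₂(0.05) = 0.2161
−0.35·log₂(0.35) = 0.5301
−0.18·log₂(0.18) = 0.4453
−0.06·log₂(0.06) = 0.2435
−0.20·log₂(0.20) = 0.4644
−0.16·log₂(0.16) = 0.4230
Sum ≈ 2.3224 → 2.322 bits.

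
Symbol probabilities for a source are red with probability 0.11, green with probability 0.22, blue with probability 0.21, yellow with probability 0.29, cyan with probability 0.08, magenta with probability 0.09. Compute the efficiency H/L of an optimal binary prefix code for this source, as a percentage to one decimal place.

Entropy H = −Σ p log₂ p ≈ 2.4257 bits.
Huffman merges: 2/25+9/100→17/100; 11/100+17/100→7/25; 21/100+11/50→43/100; 7/25+29/100→57/100; 43/100+57/100→1. L = 49/20 ≈ 2.4500.
Efficiency = H/L = 2.4257/2.4500 = 99.0%.

99.0%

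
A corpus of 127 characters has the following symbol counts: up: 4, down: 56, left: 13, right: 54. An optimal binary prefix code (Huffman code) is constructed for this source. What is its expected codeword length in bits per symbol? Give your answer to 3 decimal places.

Probabilities are the counts divided by 127.
Repeatedly combine the two least-probable nodes; the expected code length is the sum of the merged weights.
merge 4/127 + 13/127 → 17/127
merge 17/127 + 54/127 → 71/127
merge 56/127 + 71/127 → 1
L = 17/127 + 71/127 + 1 = 215/127 ≈ 1.693 bits/symbol.

1.693 bits/symbol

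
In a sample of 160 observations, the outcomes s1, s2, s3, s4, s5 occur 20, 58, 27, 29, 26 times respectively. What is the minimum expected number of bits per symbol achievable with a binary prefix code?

2.275 bits/symbol

Probabilities are the counts divided by 160.
Repeatedly combine the two least-probable nodes; the expected code length is the sum of the merged weights.
merge 1/8 + 13/80 → 23/80
merge 27/160 + 29/160 → 7/20
merge 23/80 + 7/20 → 51/80
merge 29/80 + 51/80 → 1
L = 23/80 + 7/20 + 51/80 + 1 = 91/40 = 2.275 bits/symbol.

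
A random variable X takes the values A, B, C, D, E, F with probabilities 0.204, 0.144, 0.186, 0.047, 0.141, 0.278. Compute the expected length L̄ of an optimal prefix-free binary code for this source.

2.518 bits/symbol

Repeatedly combine the two least-probable nodes; the expected code length is the sum of the merged weights.
merge 47/1000 + 141/1000 → 47/250
merge 18/125 + 93/500 → 33/100
merge 47/250 + 51/250 → 49/125
merge 139/500 + 33/100 → 76/125
merge 49/125 + 76/125 → 1
L = 47/250 + 33/100 + 49/125 + 76/125 + 1 = 1259/500 = 2.518 bits/symbol.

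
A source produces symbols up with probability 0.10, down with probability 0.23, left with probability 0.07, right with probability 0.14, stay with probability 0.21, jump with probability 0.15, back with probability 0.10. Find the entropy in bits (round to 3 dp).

H = −Σ pᵢ log₂ pᵢ.
−0.10·log₂(0.10) = 0.3322
−0.23·log₂(0.23) = 0.4877
−0.07·log₂(0.07) = 0.2686
−0.14·log₂(0.14) = 0.3971
−0.21·log₂(0.21) = 0.4728
−0.15·log₂(0.15) = 0.4105
−0.10·log₂(0.10) = 0.3322
Sum ≈ 2.7011 → 2.701 bits.

2.701 bits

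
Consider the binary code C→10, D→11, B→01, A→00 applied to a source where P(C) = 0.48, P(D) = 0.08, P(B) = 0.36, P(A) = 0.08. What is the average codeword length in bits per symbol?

L̄ = Σ pᵢ·ℓᵢ = 0.48·2 + 0.08·2 + 0.36·2 + 0.08·2 = 2 bits/symbol.

2 bits/symbol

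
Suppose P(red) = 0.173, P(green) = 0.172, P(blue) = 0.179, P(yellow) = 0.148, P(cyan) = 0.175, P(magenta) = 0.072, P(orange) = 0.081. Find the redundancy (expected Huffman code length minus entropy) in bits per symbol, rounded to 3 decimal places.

0.065 bits

Entropy H = −Σ p log₂ p ≈ 2.7339 bits.
Huffman merges: 9/125+81/1000→153/1000; 37/250+153/1000→301/1000; 43/250+173/1000→69/200; 7/40+179/1000→177/500; 301/1000+69/200→323/500; 177/500+323/500→1. L = 2799/1000 ≈ 2.7990.
L − H = 2.7990 − 2.7339 = 0.065 bits.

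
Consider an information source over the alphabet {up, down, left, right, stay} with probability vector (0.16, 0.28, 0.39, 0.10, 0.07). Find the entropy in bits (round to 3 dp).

2.068 bits

H = −Σ pᵢ log₂ pᵢ.
−0.16·log₂(0.16) = 0.4230
−0.28·log₂(0.28) = 0.5142
−0.39·log₂(0.39) = 0.5298
−0.10·log₂(0.10) = 0.3322
−0.07·log₂(0.07) = 0.2686
Sum ≈ 2.0678 → 2.068 bits.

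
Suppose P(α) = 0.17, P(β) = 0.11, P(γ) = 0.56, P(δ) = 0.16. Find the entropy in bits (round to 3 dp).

H = −Σ pᵢ log₂ pᵢ.
−0.17·log₂(0.17) = 0.4346
−0.11·log₂(0.11) = 0.3503
−0.56·log₂(0.56) = 0.4684
−0.16·log₂(0.16) = 0.4230
Sum ≈ 1.6763 → 1.676 bits.

1.676 bits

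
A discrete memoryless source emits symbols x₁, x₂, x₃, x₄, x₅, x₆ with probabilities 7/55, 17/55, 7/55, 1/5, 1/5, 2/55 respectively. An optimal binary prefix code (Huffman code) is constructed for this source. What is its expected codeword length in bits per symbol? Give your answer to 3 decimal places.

2.455 bits/symbol

Repeatedly combine the two least-probable nodes; the expected code length is the sum of the merged weights.
merge 2/55 + 7/55 → 9/55
merge 7/55 + 9/55 → 16/55
merge 1/5 + 1/5 → 2/5
merge 16/55 + 17/55 → 3/5
merge 2/5 + 3/5 → 1
L = 9/55 + 16/55 + 2/5 + 3/5 + 1 = 27/11 ≈ 2.455 bits/symbol.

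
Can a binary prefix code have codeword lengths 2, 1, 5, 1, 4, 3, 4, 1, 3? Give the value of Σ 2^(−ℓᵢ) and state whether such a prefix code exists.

With common denominator 2^5 = 32: Σ 2^(−ℓᵢ) = 8/32 + 16/32 + 1/32 + 16/32 + 2/32 + 4/32 + 2/32 + 16/32 + 4/32 = 69/32 = 2.15625.
Kraft's inequality requires Σ ≤ 1; here Σ = 2.15625 > 1, so no such prefix code exists.

2.15625; no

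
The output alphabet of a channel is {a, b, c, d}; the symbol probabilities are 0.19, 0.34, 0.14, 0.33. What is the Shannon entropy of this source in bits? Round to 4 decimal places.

H = −Σ pᵢ log₂ pᵢ.
−0.19·log₂(0.19) = 0.4552
−0.34·log₂(0.34) = 0.5292
−0.14·log₂(0.14) = 0.3971
−0.33·log₂(0.33) = 0.5278
Sum ≈ 1.9093 → 1.9093 bits.

1.9093 bits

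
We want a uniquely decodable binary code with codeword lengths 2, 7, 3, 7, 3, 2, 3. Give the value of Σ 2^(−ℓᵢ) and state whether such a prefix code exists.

0.890625; yes

With common denominator 2^7 = 128: Σ 2^(−ℓᵢ) = 32/128 + 1/128 + 16/128 + 1/128 + 16/128 + 32/128 + 16/128 = 114/128 = 0.890625.
Kraft's inequality requires Σ ≤ 1; here Σ = 0.890625 ≤ 1, so such a prefix code exists.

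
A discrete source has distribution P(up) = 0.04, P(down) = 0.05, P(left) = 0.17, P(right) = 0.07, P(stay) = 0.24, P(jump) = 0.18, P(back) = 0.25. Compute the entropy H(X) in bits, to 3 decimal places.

H = −Σ pᵢ log₂ pᵢ.
−0.04·log₂(0.04) = 0.1858
−0.05·log₂(0.05) = 0.2161
−0.17·log₂(0.17) = 0.4346
−0.07·log₂(0.07) = 0.2686
−0.24·log₂(0.24) = 0.4941
−0.18·log₂(0.18) = 0.4453
−0.25·log₂(0.25) = 0.5000
Sum ≈ 2.5444 → 2.544 bits.

2.544 bits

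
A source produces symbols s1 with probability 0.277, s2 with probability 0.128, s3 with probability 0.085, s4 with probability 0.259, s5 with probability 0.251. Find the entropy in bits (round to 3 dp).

H = −Σ pᵢ log₂ pᵢ.
−0.277·log₂(0.277) = 0.5130
−0.128·log₂(0.128) = 0.3796
−0.085·log₂(0.085) = 0.3023
−0.259·log₂(0.259) = 0.5048
−0.251·log₂(0.251) = 0.5006
Sum ≈ 2.2003 → 2.200 bits.

2.200 bits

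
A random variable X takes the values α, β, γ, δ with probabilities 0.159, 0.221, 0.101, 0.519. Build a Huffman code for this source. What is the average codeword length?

1.741 bits/symbol

Repeatedly combine the two least-probable nodes; the expected code length is the sum of the merged weights.
merge 101/1000 + 159/1000 → 13/50
merge 221/1000 + 13/50 → 481/1000
merge 481/1000 + 519/1000 → 1
L = 13/50 + 481/1000 + 1 = 1741/1000 = 1.741 bits/symbol.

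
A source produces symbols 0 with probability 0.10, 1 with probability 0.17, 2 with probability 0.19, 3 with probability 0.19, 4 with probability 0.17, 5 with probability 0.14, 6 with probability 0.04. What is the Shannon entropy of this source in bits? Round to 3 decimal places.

H = −Σ pᵢ log₂ pᵢ.
−0.10·log₂(0.10) = 0.3322
−0.17·log₂(0.17) = 0.4346
−0.19·log₂(0.19) = 0.4552
−0.19·log₂(0.19) = 0.4552
−0.17·log₂(0.17) = 0.4346
−0.14·log₂(0.14) = 0.3971
−0.04·log₂(0.04) = 0.1858
Sum ≈ 2.6947 → 2.695 bits.

2.695 bits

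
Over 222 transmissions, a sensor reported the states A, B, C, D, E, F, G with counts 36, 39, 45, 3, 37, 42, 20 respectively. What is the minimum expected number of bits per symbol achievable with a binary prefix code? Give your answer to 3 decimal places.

Probabilities are the counts divided by 222.
Repeatedly combine the two least-probable nodes; the expected code length is the sum of the merged weights.
merge 1/74 + 10/111 → 23/222
merge 23/222 + 6/37 → 59/222
merge 1/6 + 13/74 → 38/111
merge 7/37 + 15/74 → 29/74
merge 59/222 + 38/111 → 45/74
merge 29/74 + 45/74 → 1
L = 23/222 + 59/222 + 38/111 + 29/74 + 45/74 + 1 = 301/111 ≈ 2.712 bits/symbol.

2.712 bits/symbol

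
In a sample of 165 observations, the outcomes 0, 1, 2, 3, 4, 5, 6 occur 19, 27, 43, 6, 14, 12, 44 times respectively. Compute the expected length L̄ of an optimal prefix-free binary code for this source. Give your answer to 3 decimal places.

2.582 bits/symbol

Probabilities are the counts divided by 165.
Repeatedly combine the two least-probable nodes; the expected code length is the sum of the merged weights.
merge 2/55 + 4/55 → 6/55
merge 14/165 + 6/55 → 32/165
merge 19/165 + 9/55 → 46/165
merge 32/165 + 43/165 → 5/11
merge 4/15 + 46/165 → 6/11
merge 5/11 + 6/11 → 1
L = 6/55 + 32/165 + 46/165 + 5/11 + 6/11 + 1 = 142/55 ≈ 2.582 bits/symbol.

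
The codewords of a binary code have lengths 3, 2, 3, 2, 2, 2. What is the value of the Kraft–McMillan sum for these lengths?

With common denominator 2^3 = 8: Σ 2^(−ℓᵢ) = 1/8 + 2/8 + 1/8 + 2/8 + 2/8 + 2/8 = 10/8 = 1.25.

1.25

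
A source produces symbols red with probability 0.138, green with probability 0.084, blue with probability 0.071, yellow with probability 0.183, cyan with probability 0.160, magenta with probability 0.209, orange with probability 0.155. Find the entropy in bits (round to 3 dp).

H = −Σ pᵢ log₂ pᵢ.
−0.138·log₂(0.138) = 0.3943
−0.084·log₂(0.084) = 0.3002
−0.071·log₂(0.071) = 0.2709
−0.183·log₂(0.183) = 0.4484
−0.160·log₂(0.160) = 0.4230
−0.209·log₂(0.209) = 0.4720
−0.155·log₂(0.155) = 0.4169
Sum ≈ 2.7257 → 2.726 bits.

2.726 bits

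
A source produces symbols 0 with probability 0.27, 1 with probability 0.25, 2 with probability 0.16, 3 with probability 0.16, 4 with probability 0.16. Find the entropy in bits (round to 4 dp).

2.2791 bits

H = −Σ pᵢ log₂ pᵢ.
−0.27·log₂(0.27) = 0.5100
−0.25·log₂(0.25) = 0.5000
−0.16·log₂(0.16) = 0.4230
−0.16·log₂(0.16) = 0.4230
−0.16·log₂(0.16) = 0.4230
Sum ≈ 2.2791 → 2.2791 bits.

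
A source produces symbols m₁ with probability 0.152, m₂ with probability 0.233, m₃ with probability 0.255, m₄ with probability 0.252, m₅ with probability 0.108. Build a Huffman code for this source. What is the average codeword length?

2.26 bits/symbol

Repeatedly combine the two least-probable nodes; the expected code length is the sum of the merged weights.
merge 27/250 + 19/125 → 13/50
merge 233/1000 + 63/250 → 97/200
merge 51/200 + 13/50 → 103/200
merge 97/200 + 103/200 → 1
L = 13/50 + 97/200 + 103/200 + 1 = 113/50 = 2.26 bits/symbol.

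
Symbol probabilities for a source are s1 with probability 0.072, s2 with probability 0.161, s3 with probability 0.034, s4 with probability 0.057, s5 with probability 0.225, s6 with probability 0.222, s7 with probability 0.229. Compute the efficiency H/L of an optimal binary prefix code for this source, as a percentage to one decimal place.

99.0%

Entropy H = −Σ p log₂ p ≈ 2.5522 bits.
Huffman merges: 17/500+57/1000→91/1000; 9/125+91/1000→163/1000; 161/1000+163/1000→81/250; 111/500+9/40→447/1000; 229/1000+81/250→553/1000; 447/1000+553/1000→1. L = 1289/500 ≈ 2.5780.
Efficiency = H/L = 2.5522/2.5780 = 99.0%.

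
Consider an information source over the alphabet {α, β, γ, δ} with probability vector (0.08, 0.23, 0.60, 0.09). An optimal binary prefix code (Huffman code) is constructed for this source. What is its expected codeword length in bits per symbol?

Repeatedly combine the two least-probable nodes; the expected code length is the sum of the merged weights.
merge 2/25 + 9/100 → 17/100
merge 17/100 + 23/100 → 2/5
merge 2/5 + 3/5 → 1
L = 17/100 + 2/5 + 1 = 157/100 = 1.57 bits/symbol.

1.57 bits/symbol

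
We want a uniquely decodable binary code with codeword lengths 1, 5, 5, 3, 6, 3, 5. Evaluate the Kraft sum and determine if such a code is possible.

With common denominator 2^6 = 64: Σ 2^(−ℓᵢ) = 32/64 + 2/64 + 2/64 + 8/64 + 1/64 + 8/64 + 2/64 = 55/64 = 0.859375.
Kraft's inequality requires Σ ≤ 1; here Σ = 0.859375 ≤ 1, so such a prefix code exists.

0.859375; yes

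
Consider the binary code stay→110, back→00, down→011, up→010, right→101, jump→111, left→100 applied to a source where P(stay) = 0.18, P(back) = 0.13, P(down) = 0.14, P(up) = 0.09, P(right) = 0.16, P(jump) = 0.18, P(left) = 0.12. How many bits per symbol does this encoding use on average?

2.87 bits/symbol

L̄ = Σ pᵢ·ℓᵢ = 0.18·3 + 0.13·2 + 0.14·3 + 0.09·3 + 0.16·3 + 0.18·3 + 0.12·3 = 2.87 bits/symbol.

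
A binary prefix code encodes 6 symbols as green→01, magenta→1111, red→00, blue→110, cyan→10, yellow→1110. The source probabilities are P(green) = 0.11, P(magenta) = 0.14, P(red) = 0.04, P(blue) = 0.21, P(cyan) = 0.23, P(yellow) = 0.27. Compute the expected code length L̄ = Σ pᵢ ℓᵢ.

3.03 bits/symbol

L̄ = Σ pᵢ·ℓᵢ = 0.11·2 + 0.14·4 + 0.04·2 + 0.21·3 + 0.23·2 + 0.27·4 = 3.03 bits/symbol.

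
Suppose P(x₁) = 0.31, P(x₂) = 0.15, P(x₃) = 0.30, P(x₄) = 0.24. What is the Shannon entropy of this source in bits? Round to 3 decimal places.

H = −Σ pᵢ log₂ pᵢ.
−0.31·log₂(0.31) = 0.5238
−0.15·log₂(0.15) = 0.4105
−0.30·log₂(0.30) = 0.5211
−0.24·log₂(0.24) = 0.4941
Sum ≈ 1.9496 → 1.950 bits.

1.950 bits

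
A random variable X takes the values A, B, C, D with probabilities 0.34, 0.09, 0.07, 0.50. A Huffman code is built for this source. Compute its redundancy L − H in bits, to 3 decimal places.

Entropy H = −Σ p log₂ p ≈ 1.6104 bits.
Huffman merges: 7/100+9/100→4/25; 4/25+17/50→1/2; 1/2+1/2→1. L = 83/50 ≈ 1.6600.
L − H = 1.6600 − 1.6104 = 0.050 bits.

0.050 bits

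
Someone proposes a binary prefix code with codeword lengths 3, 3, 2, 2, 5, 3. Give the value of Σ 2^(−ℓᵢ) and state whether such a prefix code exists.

With common denominator 2^5 = 32: Σ 2^(−ℓᵢ) = 4/32 + 4/32 + 8/32 + 8/32 + 1/32 + 4/32 = 29/32 = 0.90625.
Kraft's inequality requires Σ ≤ 1; here Σ = 0.90625 ≤ 1, so such a prefix code exists.

0.90625; yes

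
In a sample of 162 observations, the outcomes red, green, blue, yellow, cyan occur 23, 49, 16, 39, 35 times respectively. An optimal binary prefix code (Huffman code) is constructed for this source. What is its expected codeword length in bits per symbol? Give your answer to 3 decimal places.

Probabilities are the counts divided by 162.
Repeatedly combine the two least-probable nodes; the expected code length is the sum of the merged weights.
merge 8/81 + 23/162 → 13/54
merge 35/162 + 13/54 → 37/81
merge 13/54 + 49/162 → 44/81
merge 37/81 + 44/81 → 1
L = 13/54 + 37/81 + 44/81 + 1 = 121/54 ≈ 2.241 bits/symbol.

2.241 bits/symbol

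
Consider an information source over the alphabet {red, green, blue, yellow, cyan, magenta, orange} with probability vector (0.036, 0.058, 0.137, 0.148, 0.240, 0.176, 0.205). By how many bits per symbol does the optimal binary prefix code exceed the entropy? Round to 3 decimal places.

Entropy H = −Σ p log₂ p ≈ 2.6157 bits.
Huffman merges: 9/250+29/500→47/500; 47/500+137/1000→231/1000; 37/250+22/125→81/250; 41/200+231/1000→109/250; 6/25+81/250→141/250; 109/250+141/250→1. L = 2649/1000 ≈ 2.6490.
L − H = 2.6490 − 2.6157 = 0.033 bits.

0.033 bits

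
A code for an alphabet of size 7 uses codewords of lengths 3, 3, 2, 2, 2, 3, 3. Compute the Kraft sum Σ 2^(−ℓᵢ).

With common denominator 2^3 = 8: Σ 2^(−ℓᵢ) = 1/8 + 1/8 + 2/8 + 2/8 + 2/8 + 1/8 + 1/8 = 10/8 = 1.25.

1.25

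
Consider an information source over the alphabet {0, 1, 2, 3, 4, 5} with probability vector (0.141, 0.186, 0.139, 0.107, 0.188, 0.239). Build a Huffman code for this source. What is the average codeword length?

2.573 bits/symbol

Repeatedly combine the two least-probable nodes; the expected code length is the sum of the merged weights.
merge 107/1000 + 139/1000 → 123/500
merge 141/1000 + 93/500 → 327/1000
merge 47/250 + 239/1000 → 427/1000
merge 123/500 + 327/1000 → 573/1000
merge 427/1000 + 573/1000 → 1
L = 123/500 + 327/1000 + 427/1000 + 573/1000 + 1 = 2573/1000 = 2.573 bits/symbol.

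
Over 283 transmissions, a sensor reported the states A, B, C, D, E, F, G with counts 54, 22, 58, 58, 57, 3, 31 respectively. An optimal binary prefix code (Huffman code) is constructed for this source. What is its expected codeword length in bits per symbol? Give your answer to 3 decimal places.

Probabilities are the counts divided by 283.
Repeatedly combine the two least-probable nodes; the expected code length is the sum of the merged weights.
merge 3/283 + 22/283 → 25/283
merge 25/283 + 31/283 → 56/283
merge 54/283 + 56/283 → 110/283
merge 57/283 + 58/283 → 115/283
merge 58/283 + 110/283 → 168/283
merge 115/283 + 168/283 → 1
L = 25/283 + 56/283 + 110/283 + 115/283 + 168/283 + 1 = 757/283 ≈ 2.675 bits/symbol.

2.675 bits/symbol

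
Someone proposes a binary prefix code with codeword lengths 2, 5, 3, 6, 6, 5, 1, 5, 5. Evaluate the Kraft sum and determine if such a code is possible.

With common denominator 2^6 = 64: Σ 2^(−ℓᵢ) = 16/64 + 2/64 + 8/64 + 1/64 + 1/64 + 2/64 + 32/64 + 2/64 + 2/64 = 66/64 = 1.03125.
Kraft's inequality requires Σ ≤ 1; here Σ = 1.03125 > 1, so no such prefix code exists.

1.03125; no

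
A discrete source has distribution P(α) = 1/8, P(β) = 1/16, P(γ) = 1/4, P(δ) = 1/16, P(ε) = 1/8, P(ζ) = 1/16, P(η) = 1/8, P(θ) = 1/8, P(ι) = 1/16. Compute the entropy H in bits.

Each probability is a power of 1/2, so log₂(1/p) is an integer.
H = Σ p·log₂(1/p) = 1/8·3 + 1/16·4 + 1/4·2 + 1/16·4 + 1/8·3 + 1/16·4 + 1/8·3 + 1/8·3 + 1/16·4 = 3 bits.

3 bits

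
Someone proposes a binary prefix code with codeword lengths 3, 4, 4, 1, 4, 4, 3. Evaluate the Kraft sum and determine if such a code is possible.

1; yes

With common denominator 2^4 = 16: Σ 2^(−ℓᵢ) = 2/16 + 1/16 + 1/16 + 8/16 + 1/16 + 1/16 + 2/16 = 16/16 = 1.
Kraft's inequality requires Σ ≤ 1; here Σ = 1 ≤ 1, so such a prefix code exists.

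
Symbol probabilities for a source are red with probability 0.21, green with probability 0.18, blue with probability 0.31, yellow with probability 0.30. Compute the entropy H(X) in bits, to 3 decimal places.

1.963 bits

H = −Σ pᵢ log₂ pᵢ.
−0.21·log₂(0.21) = 0.4728
−0.18·log₂(0.18) = 0.4453
−0.31·log₂(0.31) = 0.5238
−0.30·log₂(0.30) = 0.5211
Sum ≈ 1.9630 → 1.963 bits.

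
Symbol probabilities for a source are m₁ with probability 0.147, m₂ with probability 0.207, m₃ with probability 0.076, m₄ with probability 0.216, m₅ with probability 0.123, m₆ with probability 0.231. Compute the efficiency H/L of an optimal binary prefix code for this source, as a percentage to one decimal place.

Entropy H = −Σ p log₂ p ≈ 2.4973 bits.
Huffman merges: 19/250+123/1000→199/1000; 147/1000+199/1000→173/500; 207/1000+27/125→423/1000; 231/1000+173/500→577/1000; 423/1000+577/1000→1. L = 509/200 ≈ 2.5450.
Efficiency = H/L = 2.4973/2.5450 = 98.1%.

98.1%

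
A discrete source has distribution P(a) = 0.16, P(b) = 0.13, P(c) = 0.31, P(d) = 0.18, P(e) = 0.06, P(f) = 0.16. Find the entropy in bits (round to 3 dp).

2.441 bits

H = −Σ pᵢ log₂ pᵢ.
−0.16·log₂(0.16) = 0.4230
−0.13·log₂(0.13) = 0.3826
−0.31·log₂(0.31) = 0.5238
−0.18·log₂(0.18) = 0.4453
−0.06·log₂(0.06) = 0.2435
−0.16·log₂(0.16) = 0.4230
Sum ≈ 2.4413 → 2.441 bits.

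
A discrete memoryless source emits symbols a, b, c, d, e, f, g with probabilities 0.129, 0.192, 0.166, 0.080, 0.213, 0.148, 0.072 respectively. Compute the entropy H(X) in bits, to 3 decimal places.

H = −Σ pᵢ log₂ pᵢ.
−0.129·log₂(0.129) = 0.3811
−0.192·log₂(0.192) = 0.4571
−0.166·log₂(0.166) = 0.4301
−0.080·log₂(0.080) = 0.2915
−0.213·log₂(0.213) = 0.4752
−0.148·log₂(0.148) = 0.4079
−0.072·log₂(0.072) = 0.2733
Sum ≈ 2.7163 → 2.716 bits.

2.716 bits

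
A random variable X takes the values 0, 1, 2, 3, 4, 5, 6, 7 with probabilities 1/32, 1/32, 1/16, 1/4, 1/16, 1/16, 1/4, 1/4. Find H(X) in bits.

2.5625 bits

Each probability is a power of 1/2, so log₂(1/p) is an integer.
H = Σ p·log₂(1/p) = 1/32·5 + 1/32·5 + 1/16·4 + 1/4·2 + 1/16·4 + 1/16·4 + 1/4·2 + 1/4·2 = 2.5625 bits.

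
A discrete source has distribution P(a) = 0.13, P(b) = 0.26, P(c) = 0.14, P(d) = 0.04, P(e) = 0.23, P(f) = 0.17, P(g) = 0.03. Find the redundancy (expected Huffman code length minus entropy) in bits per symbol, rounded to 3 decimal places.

Entropy H = −Σ p log₂ p ≈ 2.5448 bits.
Huffman merges: 3/100+1/25→7/100; 7/100+13/100→1/5; 7/50+17/100→31/100; 1/5+23/100→43/100; 13/50+31/100→57/100; 43/100+57/100→1. L = 129/50 ≈ 2.5800.
L − H = 2.5800 − 2.5448 = 0.035 bits.

0.035 bits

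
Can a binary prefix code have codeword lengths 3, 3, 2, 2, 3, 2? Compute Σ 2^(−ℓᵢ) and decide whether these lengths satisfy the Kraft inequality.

1.125; no

With common denominator 2^3 = 8: Σ 2^(−ℓᵢ) = 1/8 + 1/8 + 2/8 + 2/8 + 1/8 + 2/8 = 9/8 = 1.125.
Kraft's inequality requires Σ ≤ 1; here Σ = 1.125 > 1, so no such prefix code exists.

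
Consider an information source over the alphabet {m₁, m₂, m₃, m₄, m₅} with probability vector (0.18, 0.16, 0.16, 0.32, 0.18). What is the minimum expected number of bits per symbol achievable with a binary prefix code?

Repeatedly combine the two least-probable nodes; the expected code length is the sum of the merged weights.
merge 4/25 + 4/25 → 8/25
merge 9/50 + 9/50 → 9/25
merge 8/25 + 8/25 → 16/25
merge 9/25 + 16/25 → 1
L = 8/25 + 9/25 + 16/25 + 1 = 58/25 = 2.32 bits/symbol.

2.32 bits/symbol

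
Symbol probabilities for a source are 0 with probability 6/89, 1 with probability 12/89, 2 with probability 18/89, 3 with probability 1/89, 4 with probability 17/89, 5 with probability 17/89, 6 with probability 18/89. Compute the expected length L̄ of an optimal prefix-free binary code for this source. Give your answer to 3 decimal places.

Repeatedly combine the two least-probable nodes; the expected code length is the sum of the merged weights.
merge 1/89 + 6/89 → 7/89
merge 7/89 + 12/89 → 19/89
merge 17/89 + 17/89 → 34/89
merge 18/89 + 18/89 → 36/89
merge 19/89 + 34/89 → 53/89
merge 36/89 + 53/89 → 1
L = 7/89 + 19/89 + 34/89 + 36/89 + 53/89 + 1 = 238/89 ≈ 2.674 bits/symbol.

2.674 bits/symbol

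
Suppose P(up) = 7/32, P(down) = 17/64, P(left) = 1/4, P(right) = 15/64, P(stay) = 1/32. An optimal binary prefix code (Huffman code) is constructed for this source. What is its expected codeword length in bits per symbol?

2.25 bits/symbol

Repeatedly combine the two least-probable nodes; the expected code length is the sum of the merged weights.
merge 1/32 + 7/32 → 1/4
merge 15/64 + 1/4 → 31/64
merge 1/4 + 17/64 → 33/64
merge 31/64 + 33/64 → 1
L = 1/4 + 31/64 + 33/64 + 1 = 9/4 = 2.25 bits/symbol.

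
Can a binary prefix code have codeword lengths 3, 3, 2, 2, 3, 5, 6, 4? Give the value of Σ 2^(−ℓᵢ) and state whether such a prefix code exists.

0.984375; yes

With common denominator 2^6 = 64: Σ 2^(−ℓᵢ) = 8/64 + 8/64 + 16/64 + 16/64 + 8/64 + 2/64 + 1/64 + 4/64 = 63/64 = 0.984375.
Kraft's inequality requires Σ ≤ 1; here Σ = 0.984375 ≤ 1, so such a prefix code exists.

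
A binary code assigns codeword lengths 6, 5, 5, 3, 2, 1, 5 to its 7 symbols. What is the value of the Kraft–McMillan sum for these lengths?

0.984375

With common denominator 2^6 = 64: Σ 2^(−ℓᵢ) = 1/64 + 2/64 + 2/64 + 8/64 + 16/64 + 32/64 + 2/64 = 63/64 = 0.984375.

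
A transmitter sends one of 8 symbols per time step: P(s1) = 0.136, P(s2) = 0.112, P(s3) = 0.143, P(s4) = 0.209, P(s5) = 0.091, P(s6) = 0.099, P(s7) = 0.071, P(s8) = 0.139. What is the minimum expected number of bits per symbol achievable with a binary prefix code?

Repeatedly combine the two least-probable nodes; the expected code length is the sum of the merged weights.
merge 71/1000 + 91/1000 → 81/500
merge 99/1000 + 14/125 → 211/1000
merge 17/125 + 139/1000 → 11/40
merge 143/1000 + 81/500 → 61/200
merge 209/1000 + 211/1000 → 21/50
merge 11/40 + 61/200 → 29/50
merge 21/50 + 29/50 → 1
L = 81/500 + 211/1000 + 11/40 + 61/200 + 21/50 + 29/50 + 1 = 2953/1000 = 2.953 bits/symbol.

2.953 bits/symbol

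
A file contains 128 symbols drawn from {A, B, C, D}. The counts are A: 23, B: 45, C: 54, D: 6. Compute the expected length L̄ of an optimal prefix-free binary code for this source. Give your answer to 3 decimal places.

Probabilities are the counts divided by 128.
Repeatedly combine the two least-probable nodes; the expected code length is the sum of the merged weights.
merge 3/64 + 23/128 → 29/128
merge 29/128 + 45/128 → 37/64
merge 27/64 + 37/64 → 1
L = 29/128 + 37/64 + 1 = 231/128 ≈ 1.805 bits/symbol.

1.805 bits/symbol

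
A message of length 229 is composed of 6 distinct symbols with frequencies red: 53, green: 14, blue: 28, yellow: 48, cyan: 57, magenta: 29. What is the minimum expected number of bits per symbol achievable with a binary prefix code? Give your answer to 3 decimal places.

2.493 bits/symbol

Probabilities are the counts divided by 229.
Repeatedly combine the two least-probable nodes; the expected code length is the sum of the merged weights.
merge 14/229 + 28/229 → 42/229
merge 29/229 + 42/229 → 71/229
merge 48/229 + 53/229 → 101/229
merge 57/229 + 71/229 → 128/229
merge 101/229 + 128/229 → 1
L = 42/229 + 71/229 + 101/229 + 128/229 + 1 = 571/229 ≈ 2.493 bits/symbol.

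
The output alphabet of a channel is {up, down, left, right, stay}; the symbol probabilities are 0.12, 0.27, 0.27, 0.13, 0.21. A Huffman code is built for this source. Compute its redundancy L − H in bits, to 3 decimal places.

0.007 bits

Entropy H = −Σ p log₂ p ≈ 2.2426 bits.
Huffman merges: 3/25+13/100→1/4; 21/100+1/4→23/50; 27/100+27/100→27/50; 23/50+27/50→1. L = 9/4 ≈ 2.2500.
L − H = 2.2500 − 2.2426 = 0.007 bits.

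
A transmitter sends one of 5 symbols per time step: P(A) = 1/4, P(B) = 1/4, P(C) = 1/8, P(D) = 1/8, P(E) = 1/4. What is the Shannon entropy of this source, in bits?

2.25 bits

Each probability is a power of 1/2, so log₂(1/p) is an integer.
H = Σ p·log₂(1/p) = 1/4·2 + 1/4·2 + 1/8·3 + 1/8·3 + 1/4·2 = 2.25 bits.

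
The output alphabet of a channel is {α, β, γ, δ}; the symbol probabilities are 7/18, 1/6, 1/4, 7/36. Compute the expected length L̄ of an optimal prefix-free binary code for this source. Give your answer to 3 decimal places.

Repeatedly combine the two least-probable nodes; the expected code length is the sum of the merged weights.
merge 1/6 + 7/36 → 13/36
merge 1/4 + 13/36 → 11/18
merge 7/18 + 11/18 → 1
L = 13/36 + 11/18 + 1 = 71/36 ≈ 1.972 bits/symbol.

1.972 bits/symbol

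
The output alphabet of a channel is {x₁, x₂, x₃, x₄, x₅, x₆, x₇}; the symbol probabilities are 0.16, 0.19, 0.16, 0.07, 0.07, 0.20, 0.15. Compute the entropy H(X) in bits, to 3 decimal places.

H = −Σ pᵢ log₂ pᵢ.
−0.16·log₂(0.16) = 0.4230
−0.19·log₂(0.19) = 0.4552
−0.16·log₂(0.16) = 0.4230
−0.07·log₂(0.07) = 0.2686
−0.07·log₂(0.07) = 0.2686
−0.20·log₂(0.20) = 0.4644
−0.15·log₂(0.15) = 0.4105
Sum ≈ 2.7133 → 2.713 bits.

2.713 bits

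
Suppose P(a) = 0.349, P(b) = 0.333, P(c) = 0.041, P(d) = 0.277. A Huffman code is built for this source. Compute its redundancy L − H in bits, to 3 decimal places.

0.209 bits

Entropy H = −Σ p log₂ p ≈ 1.7603 bits.
Huffman merges: 41/1000+277/1000→159/500; 159/500+333/1000→651/1000; 349/1000+651/1000→1. L = 1969/1000 ≈ 1.9690.
L − H = 1.9690 − 1.7603 = 0.209 bits.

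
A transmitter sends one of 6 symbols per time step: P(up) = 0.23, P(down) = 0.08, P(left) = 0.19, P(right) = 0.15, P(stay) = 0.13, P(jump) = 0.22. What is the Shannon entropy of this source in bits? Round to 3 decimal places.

H = −Σ pᵢ log₂ pᵢ.
−0.23·log₂(0.23) = 0.4877
−0.08·log₂(0.08) = 0.2915
−0.19·log₂(0.19) = 0.4552
−0.15·log₂(0.15) = 0.4105
−0.13·log₂(0.13) = 0.3826
−0.22·log₂(0.22) = 0.4806
Sum ≈ 2.5082 → 2.508 bits.

2.508 bits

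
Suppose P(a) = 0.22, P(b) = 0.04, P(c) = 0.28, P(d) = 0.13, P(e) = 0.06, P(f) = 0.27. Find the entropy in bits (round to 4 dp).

2.3167 bits

H = −Σ pᵢ log₂ pᵢ.
−0.22·log₂(0.22) = 0.4806
−0.04·log₂(0.04) = 0.1858
−0.28·log₂(0.28) = 0.5142
−0.13·log₂(0.13) = 0.3826
−0.06·log₂(0.06) = 0.2435
−0.27·log₂(0.27) = 0.5100
Sum ≈ 2.3167 → 2.3167 bits.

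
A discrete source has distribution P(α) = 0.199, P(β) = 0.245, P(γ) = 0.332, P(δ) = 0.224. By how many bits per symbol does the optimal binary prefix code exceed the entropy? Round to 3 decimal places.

0.028 bits

Entropy H = −Σ p log₂ p ≈ 1.9723 bits.
Huffman merges: 199/1000+28/125→423/1000; 49/200+83/250→577/1000; 423/1000+577/1000→1. L = 2 ≈ 2.0000.
L − H = 2.0000 − 1.9723 = 0.028 bits.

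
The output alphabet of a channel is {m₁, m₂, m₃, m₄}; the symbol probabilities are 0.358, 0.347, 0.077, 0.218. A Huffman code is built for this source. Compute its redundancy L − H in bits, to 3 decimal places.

0.113 bits

Entropy H = −Σ p log₂ p ≈ 1.8243 bits.
Huffman merges: 77/1000+109/500→59/200; 59/200+347/1000→321/500; 179/500+321/500→1. L = 1937/1000 ≈ 1.9370.
L − H = 1.9370 − 1.8243 = 0.113 bits.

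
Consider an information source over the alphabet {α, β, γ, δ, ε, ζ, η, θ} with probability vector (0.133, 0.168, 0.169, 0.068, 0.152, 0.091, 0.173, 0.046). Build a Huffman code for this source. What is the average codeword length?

Repeatedly combine the two least-probable nodes; the expected code length is the sum of the merged weights.
merge 23/500 + 17/250 → 57/500
merge 91/1000 + 57/500 → 41/200
merge 133/1000 + 19/125 → 57/200
merge 21/125 + 169/1000 → 337/1000
merge 173/1000 + 41/200 → 189/500
merge 57/200 + 337/1000 → 311/500
merge 189/500 + 311/500 → 1
L = 57/500 + 41/200 + 57/200 + 337/1000 + 189/500 + 311/500 + 1 = 2941/1000 = 2.941 bits/symbol.

2.941 bits/symbol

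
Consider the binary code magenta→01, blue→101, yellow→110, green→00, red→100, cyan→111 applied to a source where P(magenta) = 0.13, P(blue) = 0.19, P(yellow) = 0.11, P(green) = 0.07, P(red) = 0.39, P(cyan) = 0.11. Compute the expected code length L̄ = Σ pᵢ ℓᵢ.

L̄ = Σ pᵢ·ℓᵢ = 0.13·2 + 0.19·3 + 0.11·3 + 0.07·2 + 0.39·3 + 0.11·3 = 2.8 bits/symbol.

2.8 bits/symbol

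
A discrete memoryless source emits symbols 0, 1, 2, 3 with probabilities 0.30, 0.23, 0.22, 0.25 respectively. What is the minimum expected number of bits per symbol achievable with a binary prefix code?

2 bits/symbol

Repeatedly combine the two least-probable nodes; the expected code length is the sum of the merged weights.
merge 11/50 + 23/100 → 9/20
merge 1/4 + 3/10 → 11/20
merge 9/20 + 11/20 → 1
L = 9/20 + 11/20 + 1 = 2 bits/symbol.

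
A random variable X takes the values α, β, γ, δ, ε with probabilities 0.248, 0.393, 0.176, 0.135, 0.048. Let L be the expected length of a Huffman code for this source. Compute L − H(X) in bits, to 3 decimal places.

0.079 bits

Entropy H = −Σ p log₂ p ≈ 2.0698 bits.
Huffman merges: 6/125+27/200→183/1000; 22/125+183/1000→359/1000; 31/125+359/1000→607/1000; 393/1000+607/1000→1. L = 2149/1000 ≈ 2.1490.
L − H = 2.1490 − 2.0698 = 0.079 bits.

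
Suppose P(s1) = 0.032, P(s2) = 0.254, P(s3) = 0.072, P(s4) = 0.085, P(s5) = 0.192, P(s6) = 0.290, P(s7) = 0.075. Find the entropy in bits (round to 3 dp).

2.492 bits

H = −Σ pᵢ log₂ pᵢ.
−0.032·log₂(0.032) = 0.1589
−0.254·log₂(0.254) = 0.5022
−0.072·log₂(0.072) = 0.2733
−0.085·log₂(0.085) = 0.3023
−0.192·log₂(0.192) = 0.4571
−0.290·log₂(0.290) = 0.5179
−0.075·log₂(0.075) = 0.2803
Sum ≈ 2.4920 → 2.492 bits.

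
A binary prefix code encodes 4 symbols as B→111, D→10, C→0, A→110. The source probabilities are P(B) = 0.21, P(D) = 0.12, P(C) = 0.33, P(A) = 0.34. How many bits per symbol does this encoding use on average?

L̄ = Σ pᵢ·ℓᵢ = 0.21·3 + 0.12·2 + 0.33·1 + 0.34·3 = 2.22 bits/symbol.

2.22 bits/symbol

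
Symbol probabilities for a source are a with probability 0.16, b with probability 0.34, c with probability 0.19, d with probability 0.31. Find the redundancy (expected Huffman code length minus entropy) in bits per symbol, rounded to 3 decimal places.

Entropy H = −Σ p log₂ p ≈ 1.9312 bits.
Huffman merges: 4/25+19/100→7/20; 31/100+17/50→13/20; 7/20+13/20→1. L = 2 ≈ 2.0000.
L − H = 2.0000 − 1.9312 = 0.069 bits.

0.069 bits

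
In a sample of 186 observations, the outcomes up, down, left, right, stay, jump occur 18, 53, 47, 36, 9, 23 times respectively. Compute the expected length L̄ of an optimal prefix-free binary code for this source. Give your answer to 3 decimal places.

Probabilities are the counts divided by 186.
Repeatedly combine the two least-probable nodes; the expected code length is the sum of the merged weights.
merge 3/62 + 3/31 → 9/62
merge 23/186 + 9/62 → 25/93
merge 6/31 + 47/186 → 83/186
merge 25/93 + 53/186 → 103/186
merge 83/186 + 103/186 → 1
L = 9/62 + 25/93 + 83/186 + 103/186 + 1 = 449/186 ≈ 2.414 bits/symbol.

2.414 bits/symbol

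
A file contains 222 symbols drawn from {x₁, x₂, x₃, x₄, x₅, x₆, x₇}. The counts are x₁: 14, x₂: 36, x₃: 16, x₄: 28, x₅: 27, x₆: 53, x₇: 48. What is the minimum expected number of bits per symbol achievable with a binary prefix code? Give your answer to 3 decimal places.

2.680 bits/symbol

Probabilities are the counts divided by 222.
Repeatedly combine the two least-probable nodes; the expected code length is the sum of the merged weights.
merge 7/111 + 8/111 → 5/37
merge 9/74 + 14/111 → 55/222
merge 5/37 + 6/37 → 11/37
merge 8/37 + 53/222 → 101/222
merge 55/222 + 11/37 → 121/222
merge 101/222 + 121/222 → 1
L = 5/37 + 55/222 + 11/37 + 101/222 + 121/222 + 1 = 595/222 ≈ 2.680 bits/symbol.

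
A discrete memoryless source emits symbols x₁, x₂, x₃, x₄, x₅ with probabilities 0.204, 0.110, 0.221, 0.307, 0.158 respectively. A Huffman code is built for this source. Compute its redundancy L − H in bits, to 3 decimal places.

Entropy H = −Σ p log₂ p ≈ 2.2431 bits.
Huffman merges: 11/100+79/500→67/250; 51/250+221/1000→17/40; 67/250+307/1000→23/40; 17/40+23/40→1. L = 567/250 ≈ 2.2680.
L − H = 2.2680 − 2.2431 = 0.025 bits.

0.025 bits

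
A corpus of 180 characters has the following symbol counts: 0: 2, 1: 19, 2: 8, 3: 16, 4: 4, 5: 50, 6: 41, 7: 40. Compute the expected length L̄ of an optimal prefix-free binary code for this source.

Probabilities are the counts divided by 180.
Repeatedly combine the two least-probable nodes; the expected code length is the sum of the merged weights.
merge 1/90 + 1/45 → 1/30
merge 1/30 + 2/45 → 7/90
merge 7/90 + 4/45 → 1/6
merge 19/180 + 1/6 → 49/180
merge 2/9 + 41/180 → 9/20
merge 49/180 + 5/18 → 11/20
merge 9/20 + 11/20 → 1
L = 1/30 + 7/90 + 1/6 + 49/180 + 9/20 + 11/20 + 1 = 51/20 = 2.55 bits/symbol.

2.55 bits/symbol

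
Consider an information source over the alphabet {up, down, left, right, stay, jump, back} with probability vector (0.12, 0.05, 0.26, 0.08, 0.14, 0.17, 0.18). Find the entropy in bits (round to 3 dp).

H = −Σ pᵢ log₂ pᵢ.
−0.12·log₂(0.12) = 0.3671
−0.05·log₂(0.05) = 0.2161
−0.26·log₂(0.26) = 0.5053
−0.08·log₂(0.08) = 0.2915
−0.14·log₂(0.14) = 0.3971
−0.17·log₂(0.17) = 0.4346
−0.18·log₂(0.18) = 0.4453
Sum ≈ 2.6570 → 2.657 bits.

2.657 bits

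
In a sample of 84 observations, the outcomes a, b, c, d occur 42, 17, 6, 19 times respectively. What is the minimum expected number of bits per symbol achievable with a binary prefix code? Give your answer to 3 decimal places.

1.774 bits/symbol

Probabilities are the counts divided by 84.
Repeatedly combine the two least-probable nodes; the expected code length is the sum of the merged weights.
merge 1/14 + 17/84 → 23/84
merge 19/84 + 23/84 → 1/2
merge 1/2 + 1/2 → 1
L = 23/84 + 1/2 + 1 = 149/84 ≈ 1.774 bits/symbol.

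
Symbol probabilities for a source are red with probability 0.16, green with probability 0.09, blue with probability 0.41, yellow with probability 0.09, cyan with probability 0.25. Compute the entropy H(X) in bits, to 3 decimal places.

2.076 bits

H = −Σ pᵢ log₂ pᵢ.
−0.16·log₂(0.16) = 0.4230
−0.09·log₂(0.09) = 0.3127
−0.41·log₂(0.41) = 0.5274
−0.09·log₂(0.09) = 0.3127
−0.25·log₂(0.25) = 0.5000
Sum ≈ 2.0757 → 2.076 bits.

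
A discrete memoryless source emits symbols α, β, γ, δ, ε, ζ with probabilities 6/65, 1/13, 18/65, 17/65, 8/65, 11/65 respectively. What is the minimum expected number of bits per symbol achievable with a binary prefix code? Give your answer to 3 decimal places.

Repeatedly combine the two least-probable nodes; the expected code length is the sum of the merged weights.
merge 1/13 + 6/65 → 11/65
merge 8/65 + 11/65 → 19/65
merge 11/65 + 17/65 → 28/65
merge 18/65 + 19/65 → 37/65
merge 28/65 + 37/65 → 1
L = 11/65 + 19/65 + 28/65 + 37/65 + 1 = 32/13 ≈ 2.462 bits/symbol.

2.462 bits/symbol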